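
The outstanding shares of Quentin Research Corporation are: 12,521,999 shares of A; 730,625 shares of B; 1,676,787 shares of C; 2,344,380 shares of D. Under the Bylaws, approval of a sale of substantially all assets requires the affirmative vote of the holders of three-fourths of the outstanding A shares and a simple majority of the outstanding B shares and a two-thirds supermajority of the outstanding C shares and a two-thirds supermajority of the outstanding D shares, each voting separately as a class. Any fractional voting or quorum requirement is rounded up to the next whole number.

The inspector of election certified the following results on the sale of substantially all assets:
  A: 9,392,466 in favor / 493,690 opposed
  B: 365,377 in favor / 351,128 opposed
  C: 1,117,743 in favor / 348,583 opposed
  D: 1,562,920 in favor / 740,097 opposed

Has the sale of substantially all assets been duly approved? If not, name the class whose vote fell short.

A: 3/4 of 12521999 = 9391499.25, rounded up to 9391500; 9,391,500 required, 9,392,466 in favor — approved.
B: a majority of 730625 is 365313; 365,313 required, 365,377 in favor — approved.
C: 2/3 of 1676787 = 1117858; 1,117,858 required, 1,117,743 in favor — not approved.
D: 2/3 of 2344380 = 1562920; 1,562,920 required, 1,562,920 in favor — approved.

Not approved — the C shares did not give the required vote.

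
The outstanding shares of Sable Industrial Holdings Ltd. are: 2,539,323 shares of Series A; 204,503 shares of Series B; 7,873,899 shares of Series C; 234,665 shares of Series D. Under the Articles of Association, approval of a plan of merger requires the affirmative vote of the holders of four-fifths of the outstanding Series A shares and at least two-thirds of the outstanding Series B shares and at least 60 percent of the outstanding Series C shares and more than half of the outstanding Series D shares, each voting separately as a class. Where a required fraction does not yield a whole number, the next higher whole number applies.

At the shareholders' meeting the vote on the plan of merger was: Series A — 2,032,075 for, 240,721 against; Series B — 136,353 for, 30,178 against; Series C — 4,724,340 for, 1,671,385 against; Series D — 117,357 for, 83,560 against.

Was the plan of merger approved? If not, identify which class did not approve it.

Approved — every class gave the required vote.

Series A: 4/5 of 2539323 = 2031458.40, rounded up to 2031459; 2,031,459 required, 2,032,075 in favor — approved.
Series B: 2/3 of 204503 = 136335.33, rounded up to 136336; 136,336 required, 136,353 in favor — approved.
Series C: 3/5 of 7873899 = 4724339.40, rounded up to 4724340; 4,724,340 required, 4,724,340 in favor — approved.
Series D: a majority of 234665 is 117333; 117,333 required, 117,357 in favor — approved.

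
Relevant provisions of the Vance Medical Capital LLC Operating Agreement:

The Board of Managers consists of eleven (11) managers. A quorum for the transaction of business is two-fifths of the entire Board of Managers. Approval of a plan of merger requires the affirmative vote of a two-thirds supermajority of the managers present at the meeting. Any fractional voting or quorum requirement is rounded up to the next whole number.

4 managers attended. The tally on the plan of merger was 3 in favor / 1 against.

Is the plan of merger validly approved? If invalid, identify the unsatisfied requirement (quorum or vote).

Quorum: 4 present; quorum is 5. Not satisfied.
Vote: the plan of merger requires two-thirds of the managers present (4). 2/3 of 4 = 2.67, rounded up to 3, so 3 affirmative votes are needed; 3 voted in favor. Satisfied. (Moot — without a quorum no business can be validly transacted.)

Invalid — quorum requirement not satisfied.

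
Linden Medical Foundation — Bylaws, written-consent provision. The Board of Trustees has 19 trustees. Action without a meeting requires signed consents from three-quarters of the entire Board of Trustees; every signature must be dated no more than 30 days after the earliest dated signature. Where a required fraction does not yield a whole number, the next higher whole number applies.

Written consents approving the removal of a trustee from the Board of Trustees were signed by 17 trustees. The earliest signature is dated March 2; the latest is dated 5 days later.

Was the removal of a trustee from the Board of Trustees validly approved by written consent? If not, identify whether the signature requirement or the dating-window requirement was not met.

Signatures required: three-quarters of 19 — 3/4 of 19 = 14.25, rounded up to 15, so 15 needed; 17 signed. Sufficient.
Dating window: the latest signature is 5 days after the earliest; the limit is 30 days. Within the window.

Effective — both the signature and dating-window requirements are satisfied.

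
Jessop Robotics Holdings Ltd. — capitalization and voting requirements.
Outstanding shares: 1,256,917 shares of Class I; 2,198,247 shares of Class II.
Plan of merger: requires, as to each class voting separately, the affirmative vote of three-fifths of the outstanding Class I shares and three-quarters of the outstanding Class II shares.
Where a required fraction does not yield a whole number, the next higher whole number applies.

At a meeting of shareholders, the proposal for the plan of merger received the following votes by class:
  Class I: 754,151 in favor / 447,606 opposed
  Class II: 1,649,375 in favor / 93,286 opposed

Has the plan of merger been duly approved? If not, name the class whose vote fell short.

Class I: 3/5 of 1256917 = 754150.20, rounded up to 754151; 754,151 required, 754,151 in favor — approved.
Class II: 3/4 of 2198247 = 1648685.25, rounded up to 1648686; 1,648,686 required, 1,649,375 in favor — approved.

Approved — every class gave the required vote.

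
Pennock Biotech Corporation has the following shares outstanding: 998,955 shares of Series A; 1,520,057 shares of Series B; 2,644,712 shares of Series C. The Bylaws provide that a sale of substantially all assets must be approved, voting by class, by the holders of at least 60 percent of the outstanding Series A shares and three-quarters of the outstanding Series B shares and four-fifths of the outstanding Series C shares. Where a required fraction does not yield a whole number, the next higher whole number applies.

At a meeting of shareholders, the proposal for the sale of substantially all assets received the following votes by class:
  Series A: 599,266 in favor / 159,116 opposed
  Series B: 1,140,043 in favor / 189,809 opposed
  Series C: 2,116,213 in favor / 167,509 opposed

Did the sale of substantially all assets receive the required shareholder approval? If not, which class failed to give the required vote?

Series A: 3/5 of 998955 = 599373; 599,373 required, 599,266 in favor — not approved.
Series B: 3/4 of 1520057 = 1140042.75, rounded up to 1140043; 1,140,043 required, 1,140,043 in favor — approved.
Series C: 4/5 of 2644712 = 2115769.60, rounded up to 2115770; 2,115,770 required, 2,116,213 in favor — approved.

Not approved — the Series A shares did not give the required vote.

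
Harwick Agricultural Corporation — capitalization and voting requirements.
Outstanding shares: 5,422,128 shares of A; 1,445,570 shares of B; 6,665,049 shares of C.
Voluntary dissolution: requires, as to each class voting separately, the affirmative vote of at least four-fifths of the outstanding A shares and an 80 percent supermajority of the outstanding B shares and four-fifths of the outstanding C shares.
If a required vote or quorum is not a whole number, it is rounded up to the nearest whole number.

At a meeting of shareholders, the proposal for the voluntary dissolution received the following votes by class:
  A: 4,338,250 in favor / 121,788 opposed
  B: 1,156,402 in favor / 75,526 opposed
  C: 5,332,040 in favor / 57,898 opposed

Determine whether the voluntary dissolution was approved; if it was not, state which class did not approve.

Not approved — the B shares did not give the required vote.

A: 4/5 of 5422128 = 4337702.40, rounded up to 4337703; 4,337,703 required, 4,338,250 in favor — approved.
B: 4/5 of 1445570 = 1156456; 1,156,456 required, 1,156,402 in favor — not approved.
C: 4/5 of 6665049 = 5332039.20, rounded up to 5332040; 5,332,040 required, 5,332,040 in favor — approved.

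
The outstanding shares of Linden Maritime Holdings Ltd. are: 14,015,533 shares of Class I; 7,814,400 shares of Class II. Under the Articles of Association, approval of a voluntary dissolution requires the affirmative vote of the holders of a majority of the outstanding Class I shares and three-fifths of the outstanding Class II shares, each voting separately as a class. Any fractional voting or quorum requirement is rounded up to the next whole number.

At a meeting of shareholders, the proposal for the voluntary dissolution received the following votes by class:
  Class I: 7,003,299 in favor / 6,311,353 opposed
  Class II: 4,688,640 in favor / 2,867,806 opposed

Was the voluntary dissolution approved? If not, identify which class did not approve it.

Class I: a majority of 14015533 is 7007767; 7,007,767 required, 7,003,299 in favor — not approved.
Class II: 3/5 of 7814400 = 4688640; 4,688,640 required, 4,688,640 in favor — approved.

Not approved — the Class I shares did not give the required vote.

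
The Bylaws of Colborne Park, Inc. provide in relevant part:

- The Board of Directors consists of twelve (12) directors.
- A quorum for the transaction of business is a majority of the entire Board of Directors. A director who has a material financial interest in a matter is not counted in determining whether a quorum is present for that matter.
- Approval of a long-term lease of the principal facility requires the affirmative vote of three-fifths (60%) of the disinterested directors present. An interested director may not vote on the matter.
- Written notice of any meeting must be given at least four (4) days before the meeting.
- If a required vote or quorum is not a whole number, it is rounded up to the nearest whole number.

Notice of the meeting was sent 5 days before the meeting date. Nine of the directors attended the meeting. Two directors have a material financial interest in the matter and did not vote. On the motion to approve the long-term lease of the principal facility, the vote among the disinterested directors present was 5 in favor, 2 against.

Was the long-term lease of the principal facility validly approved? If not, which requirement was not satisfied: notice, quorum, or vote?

Notice: 5 days given; 4 required (5 ≥ 4). Satisfied.
Quorum: 9 present, but the 2 interested directors do not count, leaving 7. Quorum is 7. Satisfied.
Vote: the long-term lease of the principal facility requires three-fifths of the disinterested directors present (9 − 2 = 7). 3/5 of 7 = 4.20, rounded up to 5, so 5 affirmative votes are needed; 5 voted in favor. Satisfied.

Valid — all requirements satisfied.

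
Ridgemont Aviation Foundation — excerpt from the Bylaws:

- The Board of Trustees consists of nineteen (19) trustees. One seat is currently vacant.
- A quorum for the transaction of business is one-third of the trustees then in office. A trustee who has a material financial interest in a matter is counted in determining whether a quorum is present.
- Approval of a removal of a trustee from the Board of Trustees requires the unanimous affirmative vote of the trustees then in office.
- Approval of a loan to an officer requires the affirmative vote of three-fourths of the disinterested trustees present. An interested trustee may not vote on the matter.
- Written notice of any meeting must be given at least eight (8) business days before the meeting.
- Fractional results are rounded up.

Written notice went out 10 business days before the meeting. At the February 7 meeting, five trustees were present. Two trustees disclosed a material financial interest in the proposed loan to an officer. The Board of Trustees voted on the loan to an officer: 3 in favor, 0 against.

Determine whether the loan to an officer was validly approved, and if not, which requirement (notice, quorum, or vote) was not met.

Notice: 10 business days given; 8 required (10 ≥ 8). Satisfied.
Quorum: 5 present (interested trustees count toward quorum); quorum is 6. Not satisfied.
Vote: the loan to an officer requires three-fourths of the disinterested trustees present (5 − 2 = 3). 3/4 of 3 = 2.25, rounded up to 3, so 3 affirmative votes are needed; 3 voted in favor. Satisfied. (Moot — without a quorum no business can be validly transacted.)

Invalid — quorum requirement not satisfied.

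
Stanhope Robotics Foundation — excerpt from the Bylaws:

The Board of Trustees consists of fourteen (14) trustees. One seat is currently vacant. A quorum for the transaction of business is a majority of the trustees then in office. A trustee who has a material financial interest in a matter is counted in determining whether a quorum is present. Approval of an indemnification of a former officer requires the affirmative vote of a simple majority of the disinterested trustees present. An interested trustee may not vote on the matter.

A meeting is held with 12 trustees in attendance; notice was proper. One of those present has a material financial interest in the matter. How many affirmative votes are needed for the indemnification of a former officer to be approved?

6

The indemnification of a former officer requires a majority of the disinterested trustees present (12 − 1 = 11).
A majority of 11 is 6.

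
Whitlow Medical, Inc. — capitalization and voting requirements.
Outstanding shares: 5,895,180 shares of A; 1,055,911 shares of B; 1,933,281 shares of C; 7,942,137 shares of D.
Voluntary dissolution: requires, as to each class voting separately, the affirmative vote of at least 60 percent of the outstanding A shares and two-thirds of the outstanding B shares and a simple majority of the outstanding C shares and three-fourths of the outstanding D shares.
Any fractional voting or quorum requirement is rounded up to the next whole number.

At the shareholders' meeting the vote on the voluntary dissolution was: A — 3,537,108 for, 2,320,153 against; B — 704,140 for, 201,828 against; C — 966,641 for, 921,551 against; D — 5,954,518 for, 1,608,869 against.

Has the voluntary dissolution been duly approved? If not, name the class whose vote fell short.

A: 3/5 of 5895180 = 3537108; 3,537,108 required, 3,537,108 in favor — approved.
B: 2/3 of 1055911 = 703940.67, rounded up to 703941; 703,941 required, 704,140 in favor — approved.
C: a majority of 1933281 is 966641; 966,641 required, 966,641 in favor — approved.
D: 3/4 of 7942137 = 5956602.75, rounded up to 5956603; 5,956,603 required, 5,954,518 in favor — not approved.

Not approved — the D shares did not give the required vote.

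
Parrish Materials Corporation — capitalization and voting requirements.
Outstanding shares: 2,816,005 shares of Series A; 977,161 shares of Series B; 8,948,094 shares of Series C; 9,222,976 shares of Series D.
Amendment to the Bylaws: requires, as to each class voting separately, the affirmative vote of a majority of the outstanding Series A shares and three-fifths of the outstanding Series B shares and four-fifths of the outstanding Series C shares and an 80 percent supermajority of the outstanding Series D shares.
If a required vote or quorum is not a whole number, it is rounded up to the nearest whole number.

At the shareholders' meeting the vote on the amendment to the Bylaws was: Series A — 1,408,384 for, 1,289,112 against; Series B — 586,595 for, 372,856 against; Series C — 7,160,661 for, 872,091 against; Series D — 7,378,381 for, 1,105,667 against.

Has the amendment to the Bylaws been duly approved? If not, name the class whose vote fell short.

Series A: a majority of 2816005 is 1408003; 1,408,003 required, 1,408,384 in favor — approved.
Series B: 3/5 of 977161 = 586296.60, rounded up to 586297; 586,297 required, 586,595 in favor — approved.
Series C: 4/5 of 8948094 = 7158475.20, rounded up to 7158476; 7,158,476 required, 7,160,661 in favor — approved.
Series D: 4/5 of 9222976 = 7378380.80, rounded up to 7378381; 7,378,381 required, 7,378,381 in favor — approved.

Approved — every class gave the required vote.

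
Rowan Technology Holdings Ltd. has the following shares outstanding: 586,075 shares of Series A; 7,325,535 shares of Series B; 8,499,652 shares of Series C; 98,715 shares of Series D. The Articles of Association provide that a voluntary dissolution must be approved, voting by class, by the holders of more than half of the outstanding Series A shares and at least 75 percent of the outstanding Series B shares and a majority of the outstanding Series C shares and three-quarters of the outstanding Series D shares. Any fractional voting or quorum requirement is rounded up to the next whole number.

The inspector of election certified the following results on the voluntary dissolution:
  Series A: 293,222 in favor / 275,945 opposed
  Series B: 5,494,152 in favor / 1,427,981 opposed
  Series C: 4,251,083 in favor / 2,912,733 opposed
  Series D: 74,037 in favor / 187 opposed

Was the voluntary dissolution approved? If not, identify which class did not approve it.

Series A: a majority of 586075 is 293038; 293,038 required, 293,222 in favor — approved.
Series B: 3/4 of 7325535 = 5494151.25, rounded up to 5494152; 5,494,152 required, 5,494,152 in favor — approved.
Series C: a majority of 8499652 is 4249827; 4,249,827 required, 4,251,083 in favor — approved.
Series D: 3/4 of 98715 = 74036.25, rounded up to 74037; 74,037 required, 74,037 in favor — approved.

Approved — every class gave the required vote.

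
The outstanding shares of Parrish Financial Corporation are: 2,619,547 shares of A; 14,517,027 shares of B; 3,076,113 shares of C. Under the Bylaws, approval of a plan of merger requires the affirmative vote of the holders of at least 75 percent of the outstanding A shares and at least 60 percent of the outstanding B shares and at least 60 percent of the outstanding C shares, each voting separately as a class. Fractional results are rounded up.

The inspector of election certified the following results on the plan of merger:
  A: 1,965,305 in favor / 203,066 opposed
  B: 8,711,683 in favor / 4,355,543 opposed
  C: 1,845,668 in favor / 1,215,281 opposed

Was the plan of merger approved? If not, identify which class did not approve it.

A: 3/4 of 2619547 = 1964660.25, rounded up to 1964661; 1,964,661 required, 1,965,305 in favor — approved.
B: 3/5 of 14517027 = 8710216.20, rounded up to 8710217; 8,710,217 required, 8,711,683 in favor — approved.
C: 3/5 of 3076113 = 1845667.80, rounded up to 1845668; 1,845,668 required, 1,845,668 in favor — approved.

Approved — every class gave the required vote.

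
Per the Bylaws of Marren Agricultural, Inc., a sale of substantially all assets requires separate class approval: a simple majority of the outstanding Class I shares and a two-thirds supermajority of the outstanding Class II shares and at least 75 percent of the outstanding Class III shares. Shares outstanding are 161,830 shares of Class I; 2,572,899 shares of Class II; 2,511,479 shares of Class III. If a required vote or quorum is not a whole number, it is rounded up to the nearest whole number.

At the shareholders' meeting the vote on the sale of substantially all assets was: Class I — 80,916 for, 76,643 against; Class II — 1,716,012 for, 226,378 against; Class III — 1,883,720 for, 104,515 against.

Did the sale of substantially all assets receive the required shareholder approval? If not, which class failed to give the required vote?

Approved — every class gave the required vote.

Class I: a majority of 161830 is 80916; 80,916 required, 80,916 in favor — approved.
Class II: 2/3 of 2572899 = 1715266; 1,715,266 required, 1,716,012 in favor — approved.
Class III: 3/4 of 2511479 = 1883609.25, rounded up to 1883610; 1,883,610 required, 1,883,720 in favor — approved.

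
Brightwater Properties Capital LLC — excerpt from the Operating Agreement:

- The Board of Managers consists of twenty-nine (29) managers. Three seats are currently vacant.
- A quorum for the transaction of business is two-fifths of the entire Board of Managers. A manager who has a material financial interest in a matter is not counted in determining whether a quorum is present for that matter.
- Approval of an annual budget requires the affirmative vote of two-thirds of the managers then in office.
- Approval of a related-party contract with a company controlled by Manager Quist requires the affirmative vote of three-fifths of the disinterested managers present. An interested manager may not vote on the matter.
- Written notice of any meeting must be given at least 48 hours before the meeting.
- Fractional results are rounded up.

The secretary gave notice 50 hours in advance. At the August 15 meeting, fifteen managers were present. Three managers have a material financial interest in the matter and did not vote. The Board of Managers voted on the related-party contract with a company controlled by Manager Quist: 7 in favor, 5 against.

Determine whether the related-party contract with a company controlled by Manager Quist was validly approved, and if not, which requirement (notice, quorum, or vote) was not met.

Notice: 50 hours given; 48 required (50 ≥ 48). Satisfied.
Quorum: 15 present, but the 3 interested managers do not count, leaving 12. Quorum is 12. Satisfied.
Vote: the related-party contract with a company controlled by Manager Quist requires three-fifths of the disinterested managers present (15 − 3 = 12). 3/5 of 12 = 7.20, rounded up to 8, so 8 affirmative votes are needed; 7 voted in favor. Not satisfied.

Invalid — vote requirement not satisfied.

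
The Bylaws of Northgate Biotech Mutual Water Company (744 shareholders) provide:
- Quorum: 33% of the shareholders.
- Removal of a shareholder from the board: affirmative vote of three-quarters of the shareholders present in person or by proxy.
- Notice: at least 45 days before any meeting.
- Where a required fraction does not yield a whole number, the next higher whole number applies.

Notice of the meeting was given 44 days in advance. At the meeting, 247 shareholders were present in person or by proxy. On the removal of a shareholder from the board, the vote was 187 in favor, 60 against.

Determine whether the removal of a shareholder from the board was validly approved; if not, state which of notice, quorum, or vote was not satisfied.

Notice: 44 days given; 45 required. Not satisfied.
Quorum: 33% of 744 = 245.52, rounded up to 246; 247 present. Satisfied.
Vote: requires three-fourths of those present (247); 3/4 of 247 = 185.25, rounded up to 186, so 186 needed; 187 in favor. Satisfied.

Invalid — notice requirement not satisfied.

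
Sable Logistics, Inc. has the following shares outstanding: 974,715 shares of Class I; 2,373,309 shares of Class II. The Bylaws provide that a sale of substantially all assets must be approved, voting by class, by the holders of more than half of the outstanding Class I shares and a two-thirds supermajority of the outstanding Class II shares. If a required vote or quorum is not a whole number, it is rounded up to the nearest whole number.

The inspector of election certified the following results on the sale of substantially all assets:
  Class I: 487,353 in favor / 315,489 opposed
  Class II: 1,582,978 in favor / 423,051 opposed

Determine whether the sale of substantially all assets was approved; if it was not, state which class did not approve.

Not approved — the Class I shares did not give the required vote.

Class I: a majority of 974715 is 487358; 487,358 required, 487,353 in favor — not approved.
Class II: 2/3 of 2373309 = 1582206; 1,582,206 required, 1,582,978 in favor — approved.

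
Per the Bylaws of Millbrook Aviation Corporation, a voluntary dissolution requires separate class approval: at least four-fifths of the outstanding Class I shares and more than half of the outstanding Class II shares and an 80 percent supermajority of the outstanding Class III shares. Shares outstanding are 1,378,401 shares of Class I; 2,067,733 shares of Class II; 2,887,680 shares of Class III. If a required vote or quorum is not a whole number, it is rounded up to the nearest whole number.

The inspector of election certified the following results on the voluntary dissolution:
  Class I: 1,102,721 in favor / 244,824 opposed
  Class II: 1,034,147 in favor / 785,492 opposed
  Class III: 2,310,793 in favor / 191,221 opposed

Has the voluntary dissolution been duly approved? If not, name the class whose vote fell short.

Approved — every class gave the required vote.

Class I: 4/5 of 1378401 = 1102720.80, rounded up to 1102721; 1,102,721 required, 1,102,721 in favor — approved.
Class II: a majority of 2067733 is 1033867; 1,033,867 required, 1,034,147 in favor — approved.
Class III: 4/5 of 2887680 = 2310144; 2,310,144 required, 2,310,793 in favor — approved.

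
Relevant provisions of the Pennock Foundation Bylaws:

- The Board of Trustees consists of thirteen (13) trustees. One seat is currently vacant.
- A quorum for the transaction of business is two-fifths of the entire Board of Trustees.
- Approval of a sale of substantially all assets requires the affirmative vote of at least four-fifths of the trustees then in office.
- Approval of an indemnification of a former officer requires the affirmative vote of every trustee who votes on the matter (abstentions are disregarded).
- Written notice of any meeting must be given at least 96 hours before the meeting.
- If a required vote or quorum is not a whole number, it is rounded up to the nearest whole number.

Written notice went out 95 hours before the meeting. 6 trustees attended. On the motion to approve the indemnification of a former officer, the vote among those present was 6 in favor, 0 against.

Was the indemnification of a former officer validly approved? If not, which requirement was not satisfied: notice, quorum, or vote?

Invalid — notice requirement not satisfied.

Notice: 95 hours given; 96 required (95 < 96). Not satisfied.
Quorum: 6 present; quorum is 6. Satisfied.
Vote: the indemnification of a former officer requires the unanimous vote of the votes cast (6). Unanimous means all 6, so 6 affirmative votes are needed; 6 voted in favor. Satisfied.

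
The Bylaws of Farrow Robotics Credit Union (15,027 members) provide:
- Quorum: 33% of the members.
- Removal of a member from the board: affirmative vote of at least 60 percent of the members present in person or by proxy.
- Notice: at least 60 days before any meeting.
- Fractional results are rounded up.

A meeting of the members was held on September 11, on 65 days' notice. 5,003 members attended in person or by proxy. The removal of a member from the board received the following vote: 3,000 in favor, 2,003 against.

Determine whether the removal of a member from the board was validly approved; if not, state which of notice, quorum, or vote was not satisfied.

Invalid — vote requirement not satisfied.

Notice: 65 days given; 60 required. Satisfied.
Quorum: 33% of 15,027 = 4,958.91, rounded up to 4,959; 5,003 present. Satisfied.
Vote: requires three-fifths of those present (5,003); 3/5 of 5003 = 3001.80, rounded up to 3002, so 3,002 needed; 3,000 in favor. Not satisfied.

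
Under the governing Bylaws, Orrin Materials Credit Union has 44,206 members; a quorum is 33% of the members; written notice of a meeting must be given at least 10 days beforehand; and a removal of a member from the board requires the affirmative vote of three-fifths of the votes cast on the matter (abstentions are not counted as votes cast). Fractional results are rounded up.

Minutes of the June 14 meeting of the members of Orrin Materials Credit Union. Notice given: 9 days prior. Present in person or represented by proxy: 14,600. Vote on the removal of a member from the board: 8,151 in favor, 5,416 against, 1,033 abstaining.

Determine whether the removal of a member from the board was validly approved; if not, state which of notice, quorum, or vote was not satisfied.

Notice: 9 days given; 10 required. Not satisfied.
Quorum: 33% of 44,206 = 14,587.98, rounded up to 14,588; 14,600 present. Satisfied.
Vote: requires three-fifths of the votes cast (14,600 − 1,033 abstaining = 13,567); 3/5 of 13567 = 8140.20, rounded up to 8141, so 8,141 needed; 8,151 in favor. Satisfied.

Invalid — notice requirement not satisfied.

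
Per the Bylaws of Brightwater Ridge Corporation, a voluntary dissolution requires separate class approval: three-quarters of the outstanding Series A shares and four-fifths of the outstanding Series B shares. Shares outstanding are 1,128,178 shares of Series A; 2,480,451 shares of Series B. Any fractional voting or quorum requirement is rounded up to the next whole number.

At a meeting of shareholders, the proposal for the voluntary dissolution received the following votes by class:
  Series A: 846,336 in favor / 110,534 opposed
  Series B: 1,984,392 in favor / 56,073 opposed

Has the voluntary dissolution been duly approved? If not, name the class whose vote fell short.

Series A: 3/4 of 1128178 = 846133.50, rounded up to 846134; 846,134 required, 846,336 in favor — approved.
Series B: 4/5 of 2480451 = 1984360.80, rounded up to 1984361; 1,984,361 required, 1,984,392 in favor — approved.

Approved — every class gave the required vote.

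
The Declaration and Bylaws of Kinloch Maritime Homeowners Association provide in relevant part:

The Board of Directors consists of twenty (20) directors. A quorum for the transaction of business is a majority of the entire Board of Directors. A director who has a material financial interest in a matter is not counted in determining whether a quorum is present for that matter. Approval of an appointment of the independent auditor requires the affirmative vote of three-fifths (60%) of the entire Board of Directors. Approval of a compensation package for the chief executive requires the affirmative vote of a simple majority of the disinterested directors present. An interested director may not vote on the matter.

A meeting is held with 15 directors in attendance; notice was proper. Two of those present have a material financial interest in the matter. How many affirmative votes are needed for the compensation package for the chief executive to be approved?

7

The compensation package for the chief executive requires a majority of the disinterested directors present (15 − 2 = 13).
A majority of 13 is 7.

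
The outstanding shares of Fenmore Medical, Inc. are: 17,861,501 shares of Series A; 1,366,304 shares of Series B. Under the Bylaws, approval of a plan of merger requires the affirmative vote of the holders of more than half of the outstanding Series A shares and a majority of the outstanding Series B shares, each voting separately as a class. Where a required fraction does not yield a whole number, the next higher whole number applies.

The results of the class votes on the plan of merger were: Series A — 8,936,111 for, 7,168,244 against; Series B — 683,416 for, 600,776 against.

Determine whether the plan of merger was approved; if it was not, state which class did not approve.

Approved — every class gave the required vote.

Series A: a majority of 17861501 is 8930751; 8,930,751 required, 8,936,111 in favor — approved.
Series B: a majority of 1366304 is 683153; 683,153 required, 683,416 in favor — approved.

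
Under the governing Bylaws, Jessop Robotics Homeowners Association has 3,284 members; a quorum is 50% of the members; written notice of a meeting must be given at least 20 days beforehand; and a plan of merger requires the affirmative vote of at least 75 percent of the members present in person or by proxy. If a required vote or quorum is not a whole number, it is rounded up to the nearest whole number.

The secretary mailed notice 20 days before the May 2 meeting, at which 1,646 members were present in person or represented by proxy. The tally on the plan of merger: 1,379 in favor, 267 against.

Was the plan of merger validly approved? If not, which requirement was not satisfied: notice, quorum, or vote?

Valid — all requirements satisfied.

Notice: 20 days given; 20 required. Satisfied.
Quorum: 50% of 3,284 = 1,642; 1,646 present. Satisfied.
Vote: requires three-fourths of those present (1,646); 3/4 of 1646 = 1234.50, rounded up to 1235, so 1,235 needed; 1,379 in favor. Satisfied.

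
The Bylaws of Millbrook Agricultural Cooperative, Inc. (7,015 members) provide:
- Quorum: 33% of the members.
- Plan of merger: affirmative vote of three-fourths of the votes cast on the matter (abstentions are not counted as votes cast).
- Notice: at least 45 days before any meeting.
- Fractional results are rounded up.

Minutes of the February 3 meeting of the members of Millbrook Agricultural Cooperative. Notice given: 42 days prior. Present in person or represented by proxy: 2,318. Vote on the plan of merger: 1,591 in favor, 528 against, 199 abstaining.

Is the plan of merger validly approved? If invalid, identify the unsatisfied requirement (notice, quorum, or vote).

Notice: 42 days given; 45 required. Not satisfied.
Quorum: 33% of 7,015 = 2,314.95, rounded up to 2,315; 2,318 present. Satisfied.
Vote: requires three-fourths of the votes cast (2,318 − 199 abstaining = 2,119); 3/4 of 2119 = 1589.25, rounded up to 1590, so 1,590 needed; 1,591 in favor. Satisfied.

Invalid — notice requirement not satisfied.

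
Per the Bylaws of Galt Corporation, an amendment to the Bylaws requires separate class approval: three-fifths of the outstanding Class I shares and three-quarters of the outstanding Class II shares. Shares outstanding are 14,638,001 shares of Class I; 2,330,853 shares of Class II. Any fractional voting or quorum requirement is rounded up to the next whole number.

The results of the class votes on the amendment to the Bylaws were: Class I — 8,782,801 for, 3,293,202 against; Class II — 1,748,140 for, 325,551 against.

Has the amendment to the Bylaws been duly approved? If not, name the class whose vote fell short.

Approved — every class gave the required vote.

Class I: 3/5 of 14638001 = 8782800.60, rounded up to 8782801; 8,782,801 required, 8,782,801 in favor — approved.
Class II: 3/4 of 2330853 = 1748139.75, rounded up to 1748140; 1,748,140 required, 1,748,140 in favor — approved.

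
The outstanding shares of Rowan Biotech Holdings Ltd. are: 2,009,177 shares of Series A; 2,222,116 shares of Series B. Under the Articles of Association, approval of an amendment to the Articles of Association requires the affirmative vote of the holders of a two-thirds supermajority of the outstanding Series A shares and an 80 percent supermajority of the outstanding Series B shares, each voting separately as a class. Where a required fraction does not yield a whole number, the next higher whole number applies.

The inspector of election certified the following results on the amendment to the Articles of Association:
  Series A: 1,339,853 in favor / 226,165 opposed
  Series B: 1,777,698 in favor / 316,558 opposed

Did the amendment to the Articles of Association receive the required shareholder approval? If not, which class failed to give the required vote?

Approved — every class gave the required vote.

Series A: 2/3 of 2009177 = 1339451.33, rounded up to 1339452; 1,339,452 required, 1,339,853 in favor — approved.
Series B: 4/5 of 2222116 = 1777692.80, rounded up to 1777693; 1,777,693 required, 1,777,698 in favor — approved.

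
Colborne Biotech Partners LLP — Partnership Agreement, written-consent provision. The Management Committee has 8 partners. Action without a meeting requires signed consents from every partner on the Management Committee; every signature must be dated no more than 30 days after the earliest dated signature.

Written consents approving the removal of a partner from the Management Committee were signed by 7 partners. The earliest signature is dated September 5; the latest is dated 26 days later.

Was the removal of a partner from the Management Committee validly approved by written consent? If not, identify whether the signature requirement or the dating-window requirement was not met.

Not effective — insufficient signatures.

Signatures required: all of 8 — unanimous means all 8, so 8 needed; 7 signed. Insufficient.
Dating window: the latest signature is 26 days after the earliest; the limit is 30 days. Within the window.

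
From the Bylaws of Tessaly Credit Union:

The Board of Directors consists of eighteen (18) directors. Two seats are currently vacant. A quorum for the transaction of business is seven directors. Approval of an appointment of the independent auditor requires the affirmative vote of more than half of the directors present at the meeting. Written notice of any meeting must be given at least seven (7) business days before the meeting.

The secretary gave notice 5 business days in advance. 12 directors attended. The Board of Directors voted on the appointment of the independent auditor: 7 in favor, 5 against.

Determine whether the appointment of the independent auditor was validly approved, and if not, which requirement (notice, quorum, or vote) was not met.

Notice: 5 business days given; 7 required (5 < 7). Not satisfied.
Quorum: 12 present; quorum is 7. Satisfied.
Vote: the appointment of the independent auditor requires a majority of the directors present (12). A majority of 12 is 7, so 7 affirmative votes are needed; 7 voted in favor. Satisfied.

Invalid — notice requirement not satisfied.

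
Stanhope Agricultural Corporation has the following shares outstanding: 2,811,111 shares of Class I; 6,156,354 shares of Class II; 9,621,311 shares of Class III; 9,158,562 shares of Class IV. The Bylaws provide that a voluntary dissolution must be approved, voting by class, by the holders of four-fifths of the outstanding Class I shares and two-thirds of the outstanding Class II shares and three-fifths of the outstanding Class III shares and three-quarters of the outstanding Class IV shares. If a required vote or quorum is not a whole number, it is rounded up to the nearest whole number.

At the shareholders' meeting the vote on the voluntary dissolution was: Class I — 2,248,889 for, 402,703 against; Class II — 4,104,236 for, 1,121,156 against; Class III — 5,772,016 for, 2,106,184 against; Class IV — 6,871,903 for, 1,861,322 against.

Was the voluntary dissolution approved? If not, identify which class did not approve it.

Not approved — the Class III shares did not give the required vote.

Class I: 4/5 of 2811111 = 2248888.80, rounded up to 2248889; 2,248,889 required, 2,248,889 in favor — approved.
Class II: 2/3 of 6156354 = 4104236; 4,104,236 required, 4,104,236 in favor — approved.
Class III: 3/5 of 9621311 = 5772786.60, rounded up to 5772787; 5,772,787 required, 5,772,016 in favor — not approved.
Class IV: 3/4 of 9158562 = 6868921.50, rounded up to 6868922; 6,868,922 required, 6,871,903 in favor — approved.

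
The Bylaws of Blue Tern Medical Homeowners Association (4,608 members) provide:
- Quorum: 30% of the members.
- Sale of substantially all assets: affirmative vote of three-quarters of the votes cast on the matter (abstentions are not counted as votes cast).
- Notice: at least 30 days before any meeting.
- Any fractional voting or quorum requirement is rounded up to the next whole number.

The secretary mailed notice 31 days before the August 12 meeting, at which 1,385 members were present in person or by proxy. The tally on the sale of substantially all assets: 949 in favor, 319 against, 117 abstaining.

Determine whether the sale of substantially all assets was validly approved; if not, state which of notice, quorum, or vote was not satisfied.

Invalid — vote requirement not satisfied.

Notice: 31 days given; 30 required. Satisfied.
Quorum: 30% of 4,608 = 1,382.40, rounded up to 1,383; 1,385 present. Satisfied.
Vote: requires three-fourths of the votes cast (1,385 − 117 abstaining = 1,268); 3/4 of 1268 = 951, so 951 needed; 949 in favor. Not satisfied.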